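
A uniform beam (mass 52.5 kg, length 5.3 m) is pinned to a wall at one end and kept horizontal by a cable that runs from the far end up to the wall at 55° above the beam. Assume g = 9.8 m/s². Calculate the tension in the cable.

T ≈ 314 N

Take torques about the hinge: T sin 55° · 5.3 = 52.5×9.8×2.65 = 1363.4 N·m.
So T = 1363.4 / (0.8192 × 5.3) = 314.04 N.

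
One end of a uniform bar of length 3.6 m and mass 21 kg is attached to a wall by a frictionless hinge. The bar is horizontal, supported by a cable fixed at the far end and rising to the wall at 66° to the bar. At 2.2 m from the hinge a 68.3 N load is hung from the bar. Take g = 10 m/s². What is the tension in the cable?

T ≈ 161 N

Take torques about the hinge: T sin 66° · 3.6 = 21×10×1.8 + 68.3×2.2 = 528.26 N·m.
So T = 528.26 / (0.9135 × 3.6) = 160.63 N.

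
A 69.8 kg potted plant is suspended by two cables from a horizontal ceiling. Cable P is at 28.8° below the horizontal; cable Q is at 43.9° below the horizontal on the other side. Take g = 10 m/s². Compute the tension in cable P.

Weight W = 69.8 × 10 = 698 N acts straight down.
Horizontal: T_P cos 28.8° = T_Q cos 43.9°  →  T_Q = 1.216 T_P.
Vertical: T_P sin 28.8° + T_Q sin 43.9° = 698.
Substituting the horizontal relation into the vertical equation gives 1.325 T_P = 698, so T_P = 526.8 N.

T_P ≈ 527 N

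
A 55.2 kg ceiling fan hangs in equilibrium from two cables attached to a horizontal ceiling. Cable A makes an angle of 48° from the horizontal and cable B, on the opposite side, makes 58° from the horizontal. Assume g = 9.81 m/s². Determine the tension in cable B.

Weight W = 55.2 × 9.81 = 541.5 N acts straight down.
Horizontal: T_A cos 48° = T_B cos 58°  →  T_A = 0.792 T_B.
Vertical: T_A sin 48° + T_B sin 58° = 541.5.
Substituting the horizontal relation into the vertical equation gives 1.437 T_B = 541.5, so T_B = 376.9 N.

T_B ≈ 377 N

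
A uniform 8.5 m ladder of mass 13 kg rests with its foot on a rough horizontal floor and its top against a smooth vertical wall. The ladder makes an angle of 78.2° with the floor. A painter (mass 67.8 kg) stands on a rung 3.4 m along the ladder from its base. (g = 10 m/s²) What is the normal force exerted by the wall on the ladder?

N_wall ≈ 70.2 N

Torques about the foot: N_wall · 8.5 sin 78.2° = 13×10×4.25 cos 78.2° + 67.8×10×3.4 cos 78.2° → N_wall = 70.236 N.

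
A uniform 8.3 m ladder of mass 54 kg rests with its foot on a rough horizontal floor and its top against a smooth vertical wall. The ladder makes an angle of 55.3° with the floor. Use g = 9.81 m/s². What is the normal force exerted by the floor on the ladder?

ΣF_y = 0: N_floor = 54×9.81 = 529.74 N.

N_floor ≈ 530 N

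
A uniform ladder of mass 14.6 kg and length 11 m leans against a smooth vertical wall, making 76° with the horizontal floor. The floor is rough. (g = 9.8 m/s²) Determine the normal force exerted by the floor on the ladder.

ΣF_y = 0: N_floor = 14.6×9.8 = 143.08 N.

N_floor ≈ 143 N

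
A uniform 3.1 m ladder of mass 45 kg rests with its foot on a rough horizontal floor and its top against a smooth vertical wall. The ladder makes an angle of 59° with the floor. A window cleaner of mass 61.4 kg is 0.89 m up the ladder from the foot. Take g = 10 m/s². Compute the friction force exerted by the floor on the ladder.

Torques about the foot: N_wall · 3.1 sin 59° = 45×10×1.55 cos 59° + 61.4×10×0.89 cos 59° → N_wall = 241.11 N.
ΣF_x = 0: f_floor = N_wall = 241.11 N.

f ≈ 241 N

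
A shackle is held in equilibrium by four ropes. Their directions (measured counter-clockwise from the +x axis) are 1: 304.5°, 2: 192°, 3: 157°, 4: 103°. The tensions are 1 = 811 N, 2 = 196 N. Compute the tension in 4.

Resolve: ΣF_x = 811 cos 304.5° + 196 cos 192° + T_3 cos 157° + T_4 cos 103° = 0.
        ΣF_y = 811 sin 304.5° + 196 sin 192° + T_3 sin 157° + T_4 sin 103° = 0.
The known terms sum to (267.6, -709.1) N, so -0.9205 T_3 − 0.2250 T_4 = -267.6 and 0.3907 T_3 + 0.9744 T_4 = 709.1.
Solving simultaneously: T_3 = 125.2 N, T_4 = 677.6 N.

T_4 ≈ 678 N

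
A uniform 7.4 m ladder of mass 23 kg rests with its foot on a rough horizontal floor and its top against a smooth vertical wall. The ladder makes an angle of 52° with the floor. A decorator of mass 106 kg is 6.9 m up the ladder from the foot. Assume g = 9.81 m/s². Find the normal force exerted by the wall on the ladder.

N_wall ≈ 846 N

Torques about the foot: N_wall · 7.4 sin 52° = 23×9.81×3.7 cos 52° + 106×9.81×6.9 cos 52° → N_wall = 845.67 N.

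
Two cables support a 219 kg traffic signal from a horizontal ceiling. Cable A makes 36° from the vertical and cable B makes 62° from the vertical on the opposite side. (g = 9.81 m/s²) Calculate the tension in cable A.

Angles from the horizontal: cable A is 90° − 36° = 54°, cable B is 90° − 62° = 28°.
Weight W = 219 × 9.81 = 2148 N acts straight down.
Horizontal: T_A cos 54° = T_B cos 28°  →  T_B = 0.6657 T_A.
Vertical: T_A sin 54° + T_B sin 28° = 2148.
Substituting the horizontal relation into the vertical equation gives 1.122 T_A = 2148, so T_A = 1916 N.

T_A ≈ 1920 N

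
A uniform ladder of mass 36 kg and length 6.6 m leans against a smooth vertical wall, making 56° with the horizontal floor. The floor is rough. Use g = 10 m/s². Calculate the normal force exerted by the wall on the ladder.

N_wall ≈ 121 N

Torques about the foot: N_wall · 6.6 sin 56° = 36×10×3.3 cos 56° → N_wall = 121.41 N.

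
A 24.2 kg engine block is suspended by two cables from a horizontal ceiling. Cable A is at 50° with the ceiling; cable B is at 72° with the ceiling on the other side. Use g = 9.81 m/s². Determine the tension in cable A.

Weight W = 24.2 × 9.81 = 237.4 N acts straight down.
Horizontal: T_A cos 50° = T_B cos 72°  →  T_B = 2.08 T_A.
Vertical: T_A sin 50° + T_B sin 72° = 237.4.
Substituting the horizontal relation into the vertical equation gives 2.744 T_A = 237.4, so T_A = 86.51 N.

T_A ≈ 86.5 N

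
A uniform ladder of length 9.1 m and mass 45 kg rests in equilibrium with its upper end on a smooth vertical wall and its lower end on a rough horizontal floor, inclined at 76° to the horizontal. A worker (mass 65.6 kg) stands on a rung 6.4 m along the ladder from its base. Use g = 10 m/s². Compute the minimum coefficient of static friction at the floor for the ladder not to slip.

ΣF_y = 0: N_floor = 45×10 + 65.6×10 = 1106 N.
Torques about the foot: N_wall · 9.1 sin 76° = 45×10×4.55 cos 76° + 65.6×10×6.4 cos 76° → N_wall = 171.13 N.
ΣF_x = 0: f_floor = N_wall = 171.13 N.
μ_min = f_floor / N_floor = 171.13 / 1106 = 0.1547.

μ_min ≈ 0.155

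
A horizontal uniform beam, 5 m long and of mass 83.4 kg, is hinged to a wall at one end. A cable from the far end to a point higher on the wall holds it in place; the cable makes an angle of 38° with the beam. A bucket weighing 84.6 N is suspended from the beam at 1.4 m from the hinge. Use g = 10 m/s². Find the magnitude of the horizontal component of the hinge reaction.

Take torques about the hinge: T sin 38° · 5 = 83.4×10×2.5 + 84.6×1.4 = 2203.4 N·m.
So T = 2203.4 / (0.6157 × 5) = 715.8 N.
ΣF_x = 0: H_x = T cos 38° = 564.05 N.

H_x ≈ 564 N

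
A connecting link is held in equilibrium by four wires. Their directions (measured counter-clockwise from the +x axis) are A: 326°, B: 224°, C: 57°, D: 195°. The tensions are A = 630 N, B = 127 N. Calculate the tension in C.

T_C ≈ 803 N

Resolve: ΣF_x = 630 cos 326° + 127 cos 224° + T_C cos 57° + T_D cos 195° = 0.
        ΣF_y = 630 sin 326° + 127 sin 224° + T_C sin 57° + T_D sin 195° = 0.
The known terms sum to (430.9, -440.5) N, so 0.5446 T_C − 0.9659 T_D = -430.9 and 0.8387 T_C − 0.2588 T_D = 440.5.
Solving simultaneously: T_C = 802.6 N, T_D = 898.7 N.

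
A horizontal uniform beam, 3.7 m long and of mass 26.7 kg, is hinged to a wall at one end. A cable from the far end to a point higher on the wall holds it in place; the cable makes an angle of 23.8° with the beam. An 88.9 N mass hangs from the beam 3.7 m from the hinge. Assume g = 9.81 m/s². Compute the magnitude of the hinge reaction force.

|H| ≈ 515 N

Take torques about the hinge: T sin 23.8° · 3.7 = 26.7×9.81×1.85 + 88.9×3.7 = 813.49 N·m.
So T = 813.49 / (0.4035 × 3.7) = 544.83 N.
ΣF_x = 0: H_x = T cos 23.8° = 498.5 N.
ΣF_y = 0: H_y = (26.7×9.81 + 88.9) − T sin 23.8° = 350.83 − 219.86 = 130.96 N.
|H| = √(H_x² + H_y²) = √((498.5)² + (130.96)²) = 515.41 N.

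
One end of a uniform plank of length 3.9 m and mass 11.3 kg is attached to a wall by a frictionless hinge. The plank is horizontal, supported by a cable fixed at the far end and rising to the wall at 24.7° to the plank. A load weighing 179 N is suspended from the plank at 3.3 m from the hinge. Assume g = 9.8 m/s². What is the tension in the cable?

T ≈ 495 N

Take torques about the hinge: T sin 24.7° · 3.9 = 11.3×9.8×1.95 + 179×3.3 = 806.64 N·m.
So T = 806.64 / (0.4179 × 3.9) = 494.97 N.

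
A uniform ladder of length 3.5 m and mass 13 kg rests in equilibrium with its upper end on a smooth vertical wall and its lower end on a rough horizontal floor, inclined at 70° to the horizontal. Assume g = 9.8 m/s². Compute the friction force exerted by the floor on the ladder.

Torques about the foot: N_wall · 3.5 sin 70° = 13×9.8×1.75 cos 70° → N_wall = 23.185 N.
ΣF_x = 0: f_floor = N_wall = 23.185 N.

f ≈ 23.2 N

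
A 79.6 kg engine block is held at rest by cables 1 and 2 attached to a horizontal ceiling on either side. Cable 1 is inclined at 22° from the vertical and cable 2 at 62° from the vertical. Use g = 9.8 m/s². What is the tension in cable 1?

Angles from the horizontal: cable 1 is 90° − 22° = 68°, cable 2 is 90° − 62° = 28°.
Weight W = 79.6 × 9.8 = 780.1 N acts straight down.
Horizontal: T_1 cos 68° = T_2 cos 28°  →  T_2 = 0.4243 T_1.
Vertical: T_1 sin 68° + T_2 sin 28° = 780.1.
Substituting the horizontal relation into the vertical equation gives 1.126 T_1 = 780.1, so T_1 = 692.6 N.

T_1 ≈ 693 N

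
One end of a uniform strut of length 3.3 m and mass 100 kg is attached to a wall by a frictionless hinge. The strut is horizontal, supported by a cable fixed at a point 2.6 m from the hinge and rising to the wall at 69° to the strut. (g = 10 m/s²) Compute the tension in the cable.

Take torques about the hinge: T sin 69° · 2.6 = 100×10×1.65 = 1650 N·m.
So T = 1650 / (0.9336 × 2.6) = 679.77 N.

T ≈ 680 N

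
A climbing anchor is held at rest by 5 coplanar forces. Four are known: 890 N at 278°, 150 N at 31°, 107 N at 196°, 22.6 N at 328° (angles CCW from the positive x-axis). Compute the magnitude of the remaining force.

F ≈ 862 N

Sum the known components: ΣF_x = 168.8 N, ΣF_y = -845.6 N.
For equilibrium the remaining force must supply (−ΣF_x, −ΣF_y) = (-168.8, 845.6) N.
Magnitude = √((-168.8)² + (845.6)²) = 862.2 N; direction = atan2(845.6, -168.8) = 101.3°.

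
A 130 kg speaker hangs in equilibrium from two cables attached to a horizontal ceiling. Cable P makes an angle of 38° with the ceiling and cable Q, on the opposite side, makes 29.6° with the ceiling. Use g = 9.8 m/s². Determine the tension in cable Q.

Weight W = 130 × 9.8 = 1274 N acts straight down.
Horizontal: T_P cos 38° = T_Q cos 29.6°  →  T_P = 1.103 T_Q.
Vertical: T_P sin 38° + T_Q sin 29.6° = 1274.
Substituting the horizontal relation into the vertical equation gives 1.173 T_Q = 1274, so T_Q = 1086 N.

T_Q ≈ 1090 N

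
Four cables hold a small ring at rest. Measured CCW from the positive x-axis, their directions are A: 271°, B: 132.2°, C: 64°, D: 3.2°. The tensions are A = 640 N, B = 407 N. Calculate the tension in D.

T_D ≈ 100 N

Resolve: ΣF_x = 640 cos 271° + 407 cos 132.2° + T_C cos 64° + T_D cos 3.2° = 0.
        ΣF_y = 640 sin 271° + 407 sin 132.2° + T_C sin 64° + T_D sin 3.2° = 0.
The known terms sum to (-262.2, -338.4) N, so 0.4384 T_C + 0.9984 T_D = 262.2 and 0.8988 T_C + 0.0558 T_D = 338.4.
Solving simultaneously: T_C = 370.3 N, T_D = 100.1 N.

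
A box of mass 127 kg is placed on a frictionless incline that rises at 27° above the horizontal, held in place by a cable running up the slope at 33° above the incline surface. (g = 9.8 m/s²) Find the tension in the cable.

Take axes along and perpendicular to the incline. Weight components: W sin 27° = 565 N down-slope, W cos 27° = 1109 N into the surface.
Along incline: T cos 33° = W sin 27° → T = 673.7 N.
Perpendicular: N = W cos 27° − T sin 33° = 742 N.

T ≈ 674 N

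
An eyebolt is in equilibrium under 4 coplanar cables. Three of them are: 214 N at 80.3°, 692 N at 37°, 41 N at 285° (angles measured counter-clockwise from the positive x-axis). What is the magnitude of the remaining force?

F ≈ 839 N

Sum the known components: ΣF_x = 599.3 N, ΣF_y = 587.8 N.
For equilibrium the remaining force must supply (−ΣF_x, −ΣF_y) = (-599.3, -587.8) N.
Magnitude = √((-599.3)² + (-587.8)²) = 839.5 N; direction = atan2(-587.8, -599.3) = 224.4°.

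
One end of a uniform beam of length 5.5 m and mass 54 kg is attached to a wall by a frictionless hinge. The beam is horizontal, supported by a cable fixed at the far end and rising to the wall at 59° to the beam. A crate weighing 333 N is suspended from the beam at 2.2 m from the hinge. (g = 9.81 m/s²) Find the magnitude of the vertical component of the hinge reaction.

Take torques about the hinge: T sin 59° · 5.5 = 54×9.81×2.75 + 333×2.2 = 2189.4 N·m.
So T = 2189.4 / (0.8572 × 5.5) = 464.4 N.
ΣF_y = 0: H_y = (54×9.81 + 333) − T sin 59° = 862.74 − 398.07 = 464.67 N.

|H_y| ≈ 465 N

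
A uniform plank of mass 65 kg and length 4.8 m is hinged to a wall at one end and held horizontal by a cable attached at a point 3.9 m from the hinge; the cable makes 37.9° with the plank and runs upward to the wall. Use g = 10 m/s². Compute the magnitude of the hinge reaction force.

|H| ≈ 571 N

Take torques about the hinge: T sin 37.9° · 3.9 = 65×10×2.4 = 1560 N·m.
So T = 1560 / (0.6143 × 3.9) = 651.16 N.
ΣF_x = 0: H_x = T cos 37.9° = 513.82 N.
ΣF_y = 0: H_y = (65×10) − T sin 37.9° = 650 − 400 = 250 N.
|H| = √(H_x² + H_y²) = √((513.82)² + (250)²) = 571.41 N.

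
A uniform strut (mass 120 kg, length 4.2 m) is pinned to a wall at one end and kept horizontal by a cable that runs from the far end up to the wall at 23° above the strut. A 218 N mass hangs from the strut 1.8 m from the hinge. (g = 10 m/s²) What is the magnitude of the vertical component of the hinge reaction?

|H_y| ≈ 725 N

Take torques about the hinge: T sin 23° · 4.2 = 120×10×2.1 + 218×1.8 = 2912.4 N·m.
So T = 2912.4 / (0.3907 × 4.2) = 1774.7 N.
ΣF_y = 0: H_y = (120×10 + 218) − T sin 23° = 1418 − 693.43 = 724.57 N.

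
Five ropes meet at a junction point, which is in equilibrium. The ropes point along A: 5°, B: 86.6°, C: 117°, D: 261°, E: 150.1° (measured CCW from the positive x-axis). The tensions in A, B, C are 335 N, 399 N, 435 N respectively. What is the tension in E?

Resolve: ΣF_x = 335 cos 5° + 399 cos 86.6° + 435 cos 117° + T_D cos 261° + T_E cos 150.1° = 0.
        ΣF_y = 335 sin 5° + 399 sin 86.6° + 435 sin 117° + T_D sin 261° + T_E sin 150.1° = 0.
The known terms sum to (159.9, 815.1) N, so -0.1564 T_D − 0.8669 T_E = -159.9 and -0.9877 T_D + 0.4985 T_E = -815.1.
Solving simultaneously: T_D = 841.7 N, T_E = 32.57 N.

T_E ≈ 32.6 N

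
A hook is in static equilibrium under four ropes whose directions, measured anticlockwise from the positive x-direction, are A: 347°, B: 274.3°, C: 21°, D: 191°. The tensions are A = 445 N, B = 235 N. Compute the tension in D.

T_D ≈ 2730 N

Resolve: ΣF_x = 445 cos 347° + 235 cos 274.3° + T_C cos 21° + T_D cos 191° = 0.
        ΣF_y = 445 sin 347° + 235 sin 274.3° + T_C sin 21° + T_D sin 191° = 0.
The known terms sum to (451.2, -334.4) N, so 0.9336 T_C − 0.9816 T_D = -451.2 and 0.3584 T_C − 0.1908 T_D = 334.4.
Solving simultaneously: T_C = 2386 N, T_D = 2729 N.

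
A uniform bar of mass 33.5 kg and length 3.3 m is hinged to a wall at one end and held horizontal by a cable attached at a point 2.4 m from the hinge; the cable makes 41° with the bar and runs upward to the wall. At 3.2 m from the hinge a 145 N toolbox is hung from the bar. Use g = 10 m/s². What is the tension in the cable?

Take torques about the hinge: T sin 41° · 2.4 = 33.5×10×1.65 + 145×3.2 = 1016.8 N·m.
So T = 1016.8 / (0.6561 × 2.4) = 645.74 N.

T ≈ 646 N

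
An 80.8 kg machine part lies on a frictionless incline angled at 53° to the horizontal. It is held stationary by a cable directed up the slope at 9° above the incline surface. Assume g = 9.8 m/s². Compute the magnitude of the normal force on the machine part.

Take axes along and perpendicular to the incline. Weight components: W sin 53° = 632.4 N down-slope, W cos 53° = 476.5 N into the surface.
Along incline: T cos 9° = W sin 53° → T = 640.3 N.
Perpendicular: N = W cos 53° − T sin 9° = 376.4 N.

N ≈ 376 N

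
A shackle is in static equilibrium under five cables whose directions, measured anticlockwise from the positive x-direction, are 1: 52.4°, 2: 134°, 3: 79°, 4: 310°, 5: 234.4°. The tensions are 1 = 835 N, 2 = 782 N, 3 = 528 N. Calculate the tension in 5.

T_5 ≈ 1210 N

Resolve: ΣF_x = 835 cos 52.4° + 782 cos 134° + 528 cos 79° + T_4 cos 310° + T_5 cos 234.4° = 0.
        ΣF_y = 835 sin 52.4° + 782 sin 134° + 528 sin 79° + T_4 sin 310° + T_5 sin 234.4° = 0.
The known terms sum to (67, 1742) N, so 0.6428 T_4 − 0.5821 T_5 = -67 and -0.7660 T_4 − 0.8131 T_5 = -1742.
Solving simultaneously: T_4 = 990.9 N, T_5 = 1209 N.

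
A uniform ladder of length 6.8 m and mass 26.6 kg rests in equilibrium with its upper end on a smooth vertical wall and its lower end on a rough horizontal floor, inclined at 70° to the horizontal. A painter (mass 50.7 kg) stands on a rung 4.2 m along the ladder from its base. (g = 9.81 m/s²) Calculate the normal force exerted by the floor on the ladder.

N_floor ≈ 758 N

ΣF_y = 0: N_floor = 26.6×9.81 + 50.7×9.81 = 758.31 N.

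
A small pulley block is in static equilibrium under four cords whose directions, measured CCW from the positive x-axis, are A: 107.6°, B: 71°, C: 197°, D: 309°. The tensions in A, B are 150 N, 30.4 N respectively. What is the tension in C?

Resolve: ΣF_x = 150 cos 107.6° + 30.4 cos 71° + T_C cos 197° + T_D cos 309° = 0.
        ΣF_y = 150 sin 107.6° + 30.4 sin 71° + T_C sin 197° + T_D sin 309° = 0.
The known terms sum to (-35.46, 171.7) N, so -0.9563 T_C + 0.6293 T_D = 35.46 and -0.2924 T_C − 0.7771 T_D = -171.7.
Solving simultaneously: T_C = 86.84 N, T_D = 188.3 N.

T_C ≈ 86.8 N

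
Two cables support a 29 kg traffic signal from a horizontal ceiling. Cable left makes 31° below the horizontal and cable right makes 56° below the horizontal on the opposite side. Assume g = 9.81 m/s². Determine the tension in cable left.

T_left ≈ 159 N

Weight W = 29 × 9.81 = 284.5 N acts straight down.
Horizontal: T_left cos 31° = T_right cos 56°  →  T_right = 1.533 T_left.
Vertical: T_left sin 31° + T_right sin 56° = 284.5.
Substituting the horizontal relation into the vertical equation gives 1.786 T_left = 284.5, so T_left = 159.3 N.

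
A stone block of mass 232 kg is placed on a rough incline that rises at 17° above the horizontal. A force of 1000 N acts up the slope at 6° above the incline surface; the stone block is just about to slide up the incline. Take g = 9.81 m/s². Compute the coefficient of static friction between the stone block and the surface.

μ ≈ 0.159

On the verge of sliding up the incline, friction is at its maximum μN and acts down the slope.
Perpendicular to incline: N = W cos 17° − P sin 6° = 2176 − 104.5 = 2072 N.
Along incline: P cos 6° − μN = W sin 17° → μ = −(W sin 17° − P cos 6°) / N = 0.1588.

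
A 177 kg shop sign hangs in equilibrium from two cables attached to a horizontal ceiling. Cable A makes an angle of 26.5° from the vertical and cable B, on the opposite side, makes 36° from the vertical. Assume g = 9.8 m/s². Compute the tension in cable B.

T_B ≈ 873 N

Angles from the horizontal: cable A is 90° − 26.5° = 63.5°, cable B is 90° − 36° = 54°.
Weight W = 177 × 9.8 = 1735 N acts straight down.
Horizontal: T_A cos 63.5° = T_B cos 54°  →  T_A = 1.317 T_B.
Vertical: T_A sin 63.5° + T_B sin 54° = 1735.
Substituting the horizontal relation into the vertical equation gives 1.988 T_B = 1735, so T_B = 872.6 N.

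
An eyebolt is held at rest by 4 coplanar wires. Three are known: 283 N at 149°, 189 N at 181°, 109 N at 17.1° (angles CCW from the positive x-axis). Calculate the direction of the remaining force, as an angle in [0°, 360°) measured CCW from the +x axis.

Sum the known components: ΣF_x = -327.4 N, ΣF_y = 174.5 N.
For equilibrium the remaining force must supply (−ΣF_x, −ΣF_y) = (327.4, -174.5) N.
Magnitude = √((327.4)² + (-174.5)²) = 371 N; direction = atan2(-174.5, 327.4) = 331.9°.

θ ≈ 332°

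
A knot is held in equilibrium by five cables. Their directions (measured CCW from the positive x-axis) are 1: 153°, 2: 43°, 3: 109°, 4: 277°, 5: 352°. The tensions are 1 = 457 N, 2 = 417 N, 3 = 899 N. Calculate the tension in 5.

T_5 ≈ 236 N

Resolve: ΣF_x = 457 cos 153° + 417 cos 43° + 899 cos 109° + T_4 cos 277° + T_5 cos 352° = 0.
        ΣF_y = 457 sin 153° + 417 sin 43° + 899 sin 109° + T_4 sin 277° + T_5 sin 352° = 0.
The known terms sum to (-394.9, 1342) N, so 0.1219 T_4 + 0.9903 T_5 = 394.9 and -0.9925 T_4 − 0.1392 T_5 = -1342.
Solving simultaneously: T_4 = 1319 N, T_5 = 236.5 N.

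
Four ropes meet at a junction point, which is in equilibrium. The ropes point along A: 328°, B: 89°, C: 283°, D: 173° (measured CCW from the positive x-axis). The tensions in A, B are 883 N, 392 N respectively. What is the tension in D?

Resolve: ΣF_x = 883 cos 328° + 392 cos 89° + T_C cos 283° + T_D cos 173° = 0.
        ΣF_y = 883 sin 328° + 392 sin 89° + T_C sin 283° + T_D sin 173° = 0.
The known terms sum to (755.7, -75.98) N, so 0.2250 T_C − 0.9925 T_D = -755.7 and -0.9744 T_C + 0.1219 T_D = 75.98.
Solving simultaneously: T_C = 17.75 N, T_D = 765.4 N.

T_D ≈ 765 N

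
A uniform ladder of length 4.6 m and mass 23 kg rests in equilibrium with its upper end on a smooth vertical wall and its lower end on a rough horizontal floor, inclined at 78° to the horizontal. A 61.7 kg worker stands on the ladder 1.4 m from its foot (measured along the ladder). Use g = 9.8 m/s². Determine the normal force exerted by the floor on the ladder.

N_floor ≈ 830 N

ΣF_y = 0: N_floor = 23×9.8 + 61.7×9.8 = 830.06 N.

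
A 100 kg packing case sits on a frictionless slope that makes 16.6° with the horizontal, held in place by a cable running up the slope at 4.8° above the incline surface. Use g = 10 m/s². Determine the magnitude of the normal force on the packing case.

N ≈ 934 N

Take axes along and perpendicular to the incline. Weight components: W sin 16.6° = 285.7 N down-slope, W cos 16.6° = 958.3 N into the surface.
Along incline: T cos 4.8° = W sin 16.6° → T = 286.7 N.
Perpendicular: N = W cos 16.6° − T sin 4.8° = 934.3 N.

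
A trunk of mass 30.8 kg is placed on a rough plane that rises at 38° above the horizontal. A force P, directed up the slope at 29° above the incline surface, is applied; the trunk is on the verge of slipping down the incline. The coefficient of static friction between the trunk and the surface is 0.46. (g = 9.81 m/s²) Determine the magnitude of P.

P ≈ 117 N

On the verge of sliding down the incline, friction equals μN and acts up the slope.
Perpendicular: N + P sin 29° = W cos 38° = 238.1 N.
Along incline: P cos 29° + μN = W sin 38° with W sin 38° = 186 N.
Solving the pair for P and N: P = 117.4 N, N = 181.2 N (and f = μN = 83.34 N).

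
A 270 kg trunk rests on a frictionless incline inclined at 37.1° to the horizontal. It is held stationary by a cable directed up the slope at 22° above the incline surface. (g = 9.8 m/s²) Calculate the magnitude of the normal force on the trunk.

Take axes along and perpendicular to the incline. Weight components: W sin 37.1° = 1596 N down-slope, W cos 37.1° = 2110 N into the surface.
Along incline: T cos 22° = W sin 37.1° → T = 1721 N.
Perpendicular: N = W cos 37.1° − T sin 22° = 1466 N.

N ≈ 1470 N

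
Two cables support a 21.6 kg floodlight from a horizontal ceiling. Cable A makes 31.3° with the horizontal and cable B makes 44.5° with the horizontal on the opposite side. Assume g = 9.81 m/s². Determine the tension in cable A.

Weight W = 21.6 × 9.81 = 211.9 N acts straight down.
Horizontal: T_A cos 31.3° = T_B cos 44.5°  →  T_B = 1.198 T_A.
Vertical: T_A sin 31.3° + T_B sin 44.5° = 211.9.
Substituting the horizontal relation into the vertical equation gives 1.359 T_A = 211.9, so T_A = 155.9 N.

T_A ≈ 156 N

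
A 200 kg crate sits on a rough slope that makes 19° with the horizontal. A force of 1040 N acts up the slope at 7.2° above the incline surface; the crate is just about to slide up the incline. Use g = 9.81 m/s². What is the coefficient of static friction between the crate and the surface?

On the verge of sliding up the incline, friction is at its maximum μN and acts down the slope.
Perpendicular to incline: N = W cos 19° − P sin 7.2° = 1855 − 130.3 = 1725 N.
Along incline: P cos 7.2° − μN = W sin 19° → μ = −(W sin 19° − P cos 7.2°) / N = 0.2279.

μ ≈ 0.228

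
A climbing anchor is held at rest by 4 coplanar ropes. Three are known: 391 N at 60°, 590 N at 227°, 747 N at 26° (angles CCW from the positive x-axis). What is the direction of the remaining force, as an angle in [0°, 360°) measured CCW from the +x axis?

θ ≈ 207°

Sum the known components: ΣF_x = 464.5 N, ΣF_y = 234.6 N.
For equilibrium the remaining force must supply (−ΣF_x, −ΣF_y) = (-464.5, -234.6) N.
Magnitude = √((-464.5)² + (-234.6)²) = 520.4 N; direction = atan2(-234.6, -464.5) = 206.8°.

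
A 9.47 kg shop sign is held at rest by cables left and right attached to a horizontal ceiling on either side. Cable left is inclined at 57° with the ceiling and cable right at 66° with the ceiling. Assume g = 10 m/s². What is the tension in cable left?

Weight W = 9.47 × 10 = 94.7 N acts straight down.
Horizontal: T_left cos 57° = T_right cos 66°  →  T_right = 1.339 T_left.
Vertical: T_left sin 57° + T_right sin 66° = 94.7.
Substituting the horizontal relation into the vertical equation gives 2.062 T_left = 94.7, so T_left = 45.93 N.

T_left ≈ 45.9 N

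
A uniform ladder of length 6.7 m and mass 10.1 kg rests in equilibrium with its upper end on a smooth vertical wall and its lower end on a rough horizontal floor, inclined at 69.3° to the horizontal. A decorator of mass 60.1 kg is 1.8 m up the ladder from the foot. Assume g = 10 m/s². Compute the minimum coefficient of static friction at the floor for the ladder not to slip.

μ_min ≈ 0.114

ΣF_y = 0: N_floor = 10.1×10 + 60.1×10 = 702 N.
Torques about the foot: N_wall · 6.7 sin 69.3° = 10.1×10×3.35 cos 69.3° + 60.1×10×1.8 cos 69.3° → N_wall = 80.094 N.
ΣF_x = 0: f_floor = N_wall = 80.094 N.
μ_min = f_floor / N_floor = 80.094 / 702 = 0.1141.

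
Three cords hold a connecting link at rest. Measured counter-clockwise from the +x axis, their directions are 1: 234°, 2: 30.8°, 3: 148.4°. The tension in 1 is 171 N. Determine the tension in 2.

Resolve: ΣF_x = 171 cos 234° + T_2 cos 30.8° + T_3 cos 148.4° = 0.
        ΣF_y = 171 sin 234° + T_2 sin 30.8° + T_3 sin 148.4° = 0.
The known terms sum to (-100.5, -138.3) N, so 0.8590 T_2 − 0.8517 T_3 = 100.5 and 0.5120 T_2 + 0.5240 T_3 = 138.3.
Solving simultaneously: T_2 = 192.4 N, T_3 = 76.01 N.

T_2 ≈ 192 N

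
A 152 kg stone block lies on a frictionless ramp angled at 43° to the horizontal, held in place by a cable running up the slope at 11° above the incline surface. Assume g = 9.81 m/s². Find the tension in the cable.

Take axes along and perpendicular to the incline. Weight components: W sin 43° = 1017 N down-slope, W cos 43° = 1091 N into the surface.
Along incline: T cos 11° = W sin 43° → T = 1036 N.
Perpendicular: N = W cos 43° − T sin 11° = 892.9 N.

T ≈ 1040 N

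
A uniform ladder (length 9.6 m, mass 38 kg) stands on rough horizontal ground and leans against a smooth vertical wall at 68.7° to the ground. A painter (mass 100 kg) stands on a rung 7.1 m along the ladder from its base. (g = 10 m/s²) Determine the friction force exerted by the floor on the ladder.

f ≈ 362 N

Torques about the foot: N_wall · 9.6 sin 68.7° = 38×10×4.8 cos 68.7° + 100×10×7.1 cos 68.7° → N_wall = 362.43 N.
ΣF_x = 0: f_floor = N_wall = 362.43 N.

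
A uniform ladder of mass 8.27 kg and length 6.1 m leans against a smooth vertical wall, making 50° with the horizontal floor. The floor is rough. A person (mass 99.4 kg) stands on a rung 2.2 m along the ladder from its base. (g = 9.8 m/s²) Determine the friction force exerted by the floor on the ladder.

Torques about the foot: N_wall · 6.1 sin 50° = 8.27×9.8×3.05 cos 50° + 99.4×9.8×2.2 cos 50° → N_wall = 328.8 N.
ΣF_x = 0: f_floor = N_wall = 328.8 N.

f ≈ 329 N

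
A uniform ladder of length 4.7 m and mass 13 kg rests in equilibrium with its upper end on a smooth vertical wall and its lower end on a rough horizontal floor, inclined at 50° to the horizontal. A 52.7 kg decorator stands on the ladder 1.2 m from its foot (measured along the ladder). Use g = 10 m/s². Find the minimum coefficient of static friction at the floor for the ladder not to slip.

ΣF_y = 0: N_floor = 13×10 + 52.7×10 = 657 N.
Torques about the foot: N_wall · 4.7 sin 50° = 13×10×2.35 cos 50° + 52.7×10×1.2 cos 50° → N_wall = 167.45 N.
ΣF_x = 0: f_floor = N_wall = 167.45 N.
μ_min = f_floor / N_floor = 167.45 / 657 = 0.2549.

μ_min ≈ 0.255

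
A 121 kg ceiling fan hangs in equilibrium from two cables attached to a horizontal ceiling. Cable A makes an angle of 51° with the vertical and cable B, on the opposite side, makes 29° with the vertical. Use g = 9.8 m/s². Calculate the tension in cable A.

T_A ≈ 584 N

Angles from the horizontal: cable A is 90° − 51° = 39°, cable B is 90° − 29° = 61°.
Weight W = 121 × 9.8 = 1186 N acts straight down.
Horizontal: T_A cos 39° = T_B cos 61°  →  T_B = 1.603 T_A.
Vertical: T_A sin 39° + T_B sin 61° = 1186.
Substituting the horizontal relation into the vertical equation gives 2.031 T_A = 1186, so T_A = 583.8 N.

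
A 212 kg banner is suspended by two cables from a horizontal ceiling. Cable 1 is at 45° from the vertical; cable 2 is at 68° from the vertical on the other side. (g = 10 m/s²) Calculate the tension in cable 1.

T_1 ≈ 2140 N

Angles from the horizontal: cable 1 is 90° − 45° = 45°, cable 2 is 90° − 68° = 22°.
Weight W = 212 × 10 = 2120 N acts straight down.
Horizontal: T_1 cos 45° = T_2 cos 22°  →  T_2 = 0.7626 T_1.
Vertical: T_1 sin 45° + T_2 sin 22° = 2120.
Substituting the horizontal relation into the vertical equation gives 0.9928 T_1 = 2120, so T_1 = 2135 N.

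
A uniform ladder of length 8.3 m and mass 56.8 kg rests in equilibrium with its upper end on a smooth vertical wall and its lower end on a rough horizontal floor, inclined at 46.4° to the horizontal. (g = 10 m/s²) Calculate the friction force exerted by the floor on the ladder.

Torques about the foot: N_wall · 8.3 sin 46.4° = 56.8×10×4.15 cos 46.4° → N_wall = 270.45 N.
ΣF_x = 0: f_floor = N_wall = 270.45 N.

f ≈ 270 N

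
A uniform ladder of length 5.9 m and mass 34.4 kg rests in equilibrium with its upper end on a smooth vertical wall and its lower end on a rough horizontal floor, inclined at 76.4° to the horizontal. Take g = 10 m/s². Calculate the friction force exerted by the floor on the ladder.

f ≈ 41.6 N

Torques about the foot: N_wall · 5.9 sin 76.4° = 34.4×10×2.95 cos 76.4° → N_wall = 41.611 N.
ΣF_x = 0: f_floor = N_wall = 41.611 N.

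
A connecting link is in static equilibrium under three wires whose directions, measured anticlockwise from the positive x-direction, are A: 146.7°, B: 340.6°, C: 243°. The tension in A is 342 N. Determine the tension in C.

T_C ≈ 82.9 N

Resolve: ΣF_x = 342 cos 146.7° + T_B cos 340.6° + T_C cos 243° = 0.
        ΣF_y = 342 sin 146.7° + T_B sin 340.6° + T_C sin 243° = 0.
The known terms sum to (-285.8, 187.8) N, so 0.9432 T_B − 0.4540 T_C = 285.8 and -0.3322 T_B − 0.8910 T_C = -187.8.
Solving simultaneously: T_B = 342.9 N, T_C = 82.89 N.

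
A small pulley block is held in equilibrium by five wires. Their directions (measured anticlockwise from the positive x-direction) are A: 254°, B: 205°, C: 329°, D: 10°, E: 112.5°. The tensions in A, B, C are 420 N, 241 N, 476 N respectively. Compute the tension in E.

Resolve: ΣF_x = 420 cos 254° + 241 cos 205° + 476 cos 329° + T_D cos 10° + T_E cos 112.5° = 0.
        ΣF_y = 420 sin 254° + 241 sin 205° + 476 sin 329° + T_D sin 10° + T_E sin 112.5° = 0.
The known terms sum to (73.82, -750.7) N, so 0.9848 T_D − 0.3827 T_E = -73.82 and 0.1736 T_D + 0.9239 T_E = 750.7.
Solving simultaneously: T_D = 224.4 N, T_E = 770.4 N.

T_E ≈ 770 N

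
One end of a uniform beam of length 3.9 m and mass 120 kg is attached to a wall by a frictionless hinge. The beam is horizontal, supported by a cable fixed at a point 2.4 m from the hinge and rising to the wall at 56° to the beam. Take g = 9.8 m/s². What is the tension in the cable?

T ≈ 1150 N

Take torques about the hinge: T sin 56° · 2.4 = 120×9.8×1.95 = 2293.2 N·m.
So T = 2293.2 / (0.8290 × 2.4) = 1152.5 N.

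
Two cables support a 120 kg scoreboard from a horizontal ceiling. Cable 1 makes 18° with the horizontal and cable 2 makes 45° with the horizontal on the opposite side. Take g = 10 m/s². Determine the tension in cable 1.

Weight W = 120 × 10 = 1200 N acts straight down.
Horizontal: T_1 cos 18° = T_2 cos 45°  →  T_2 = 1.345 T_1.
Vertical: T_1 sin 18° + T_2 sin 45° = 1200.
Substituting the horizontal relation into the vertical equation gives 1.26 T_1 = 1200, so T_1 = 952.3 N.

T_1 ≈ 952 N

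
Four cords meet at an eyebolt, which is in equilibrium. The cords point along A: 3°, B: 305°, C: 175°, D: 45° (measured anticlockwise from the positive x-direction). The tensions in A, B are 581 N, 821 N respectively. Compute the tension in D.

T_D ≈ 715 N

Resolve: ΣF_x = 581 cos 3° + 821 cos 305° + T_C cos 175° + T_D cos 45° = 0.
        ΣF_y = 581 sin 3° + 821 sin 305° + T_C sin 175° + T_D sin 45° = 0.
The known terms sum to (1051, -642.1) N, so -0.9962 T_C + 0.7071 T_D = -1051 and 0.0872 T_C + 0.7071 T_D = 642.1.
Solving simultaneously: T_C = 1563 N, T_D = 715.4 N.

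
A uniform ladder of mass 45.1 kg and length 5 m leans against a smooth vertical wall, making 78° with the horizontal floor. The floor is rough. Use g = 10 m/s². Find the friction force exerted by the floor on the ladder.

f ≈ 47.9 N

Torques about the foot: N_wall · 5 sin 78° = 45.1×10×2.5 cos 78° → N_wall = 47.932 N.
ΣF_x = 0: f_floor = N_wall = 47.932 N.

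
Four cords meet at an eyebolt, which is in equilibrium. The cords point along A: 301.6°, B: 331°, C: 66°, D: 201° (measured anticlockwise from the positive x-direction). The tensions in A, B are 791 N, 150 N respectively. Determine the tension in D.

T_D ≈ 1130 N

Resolve: ΣF_x = 791 cos 301.6° + 150 cos 331° + T_C cos 66° + T_D cos 201° = 0.
        ΣF_y = 791 sin 301.6° + 150 sin 331° + T_C sin 66° + T_D sin 201° = 0.
The known terms sum to (545.7, -746.4) N, so 0.4067 T_C − 0.9336 T_D = -545.7 and 0.9135 T_C − 0.3584 T_D = 746.4.
Solving simultaneously: T_C = 1262 N, T_D = 1134 N.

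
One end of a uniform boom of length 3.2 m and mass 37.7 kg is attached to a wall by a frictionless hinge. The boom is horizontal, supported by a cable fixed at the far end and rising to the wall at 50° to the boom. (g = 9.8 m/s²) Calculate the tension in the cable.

T ≈ 241 N

Take torques about the hinge: T sin 50° · 3.2 = 37.7×9.8×1.6 = 591.14 N·m.
So T = 591.14 / (0.7660 × 3.2) = 241.15 N.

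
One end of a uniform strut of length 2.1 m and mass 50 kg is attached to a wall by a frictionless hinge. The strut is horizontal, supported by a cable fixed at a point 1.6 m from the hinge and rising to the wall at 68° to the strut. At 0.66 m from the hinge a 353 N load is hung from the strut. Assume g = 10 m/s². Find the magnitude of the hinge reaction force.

Take torques about the hinge: T sin 68° · 1.6 = 50×10×1.05 + 353×0.66 = 757.98 N·m.
So T = 757.98 / (0.9272 × 1.6) = 510.94 N.
ΣF_x = 0: H_x = T cos 68° = 191.4 N.
ΣF_y = 0: H_y = (50×10 + 353) − T sin 68° = 853 − 473.74 = 379.26 N.
|H| = √(H_x² + H_y²) = √((191.4)² + (379.26)²) = 424.82 N.

|H| ≈ 425 N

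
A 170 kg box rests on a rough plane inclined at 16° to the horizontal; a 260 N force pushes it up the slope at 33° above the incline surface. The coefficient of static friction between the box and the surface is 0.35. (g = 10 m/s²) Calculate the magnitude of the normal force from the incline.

N ≈ 1490 N

Axes along / perpendicular to the incline. W sin 16° = 468.6 N down-slope; W cos 16° = 1634 N into the surface.
Perpendicular: N = W cos 16° − P sin 33° = 1634 − 141.6 = 1493 N.
Along incline: P cos 33° + f = W sin 16° (friction acts up-slope) → f = 468.6 − 218.1 = 250.5 N.
|f| = 250.5 N ≤ μN = 522.4 N, so the box is indeed static.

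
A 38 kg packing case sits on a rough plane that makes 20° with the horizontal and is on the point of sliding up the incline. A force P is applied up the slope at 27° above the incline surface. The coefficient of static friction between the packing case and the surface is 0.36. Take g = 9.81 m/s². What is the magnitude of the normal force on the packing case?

On the verge of sliding up the incline, friction equals μN and acts down the slope.
Perpendicular: N + P sin 27° = W cos 20° = 350.3 N.
Along incline: P cos 27° = W sin 20° + μN  with W sin 20° = 127.5 N.
Solving the pair for P and N: P = 240.5 N, N = 241.1 N (and f = μN = 86.8 N).

N ≈ 241 N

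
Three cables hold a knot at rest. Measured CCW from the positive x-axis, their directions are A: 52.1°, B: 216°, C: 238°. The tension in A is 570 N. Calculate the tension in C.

Resolve: ΣF_x = 570 cos 52.1° + T_B cos 216° + T_C cos 238° = 0.
        ΣF_y = 570 sin 52.1° + T_B sin 216° + T_C sin 238° = 0.
The known terms sum to (350.1, 449.8) N, so -0.8090 T_B − 0.5299 T_C = -350.1 and -0.5878 T_B − 0.8480 T_C = -449.8.
Solving simultaneously: T_B = 156.4 N, T_C = 422 N.

T_C ≈ 422 N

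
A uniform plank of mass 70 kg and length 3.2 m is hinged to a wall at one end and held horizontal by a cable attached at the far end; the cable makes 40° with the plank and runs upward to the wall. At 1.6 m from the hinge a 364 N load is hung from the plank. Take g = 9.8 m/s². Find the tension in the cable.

Take torques about the hinge: T sin 40° · 3.2 = 70×9.8×1.6 + 364×1.6 = 1680 N·m.
So T = 1680 / (0.6428 × 3.2) = 816.76 N.

T ≈ 817 N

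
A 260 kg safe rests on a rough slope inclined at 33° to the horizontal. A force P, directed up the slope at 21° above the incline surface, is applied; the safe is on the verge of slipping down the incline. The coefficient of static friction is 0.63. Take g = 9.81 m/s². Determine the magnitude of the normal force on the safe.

N ≈ 2120 N

On the verge of sliding down the incline, friction equals μN and acts up the slope.
Perpendicular: N + P sin 21° = W cos 33° = 2139 N.
Along incline: P cos 21° + μN = W sin 33° with W sin 33° = 1389 N.
Solving the pair for P and N: P = 58.65 N, N = 2118 N (and f = μN = 1334 N).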